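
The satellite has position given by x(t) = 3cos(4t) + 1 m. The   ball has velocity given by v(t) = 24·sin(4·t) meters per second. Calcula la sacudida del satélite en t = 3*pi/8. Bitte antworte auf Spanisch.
Debemos derivar nuestra ecuación de la posición x(t) = 3·cos(4·t) + 1 3 veces. Tomando d/dt de x(t), encontramos v(t) = -12·sin(4·t). Derivando la velocidad, obtenemos la aceleración: a(t) = -48·cos(4·t). Derivando la aceleración, obtenemos la sacudida: j(t) = 192·sin(4·t). Usando j(t) = 192·sin(4·t) y sustituyendo t = 3*pi/8, encontramos j = -192.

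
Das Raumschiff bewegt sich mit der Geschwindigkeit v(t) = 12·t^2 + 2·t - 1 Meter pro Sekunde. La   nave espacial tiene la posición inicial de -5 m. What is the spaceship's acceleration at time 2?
Starting from velocity v(t) = 12·t^2 + 2·t - 1, we take 1 derivative. Taking d/dt of v(t), we find a(t) = 24·t + 2. Using a(t) = 24·t + 2 and substituting t = 2, we find a = 50.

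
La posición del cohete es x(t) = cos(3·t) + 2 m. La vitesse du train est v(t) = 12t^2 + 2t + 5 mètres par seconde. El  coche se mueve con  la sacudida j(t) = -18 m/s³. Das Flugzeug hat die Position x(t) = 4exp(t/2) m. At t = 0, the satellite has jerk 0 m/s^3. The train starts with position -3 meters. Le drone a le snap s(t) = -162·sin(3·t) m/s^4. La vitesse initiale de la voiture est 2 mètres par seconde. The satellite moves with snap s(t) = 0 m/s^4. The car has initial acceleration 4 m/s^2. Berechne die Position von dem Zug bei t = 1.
Um dies zu lösen, müssen wir 1 Integral unserer Gleichung für die Geschwindigkeit v(t) = 12·t^2 + 2·t + 5 finden. Die Stammfunktion von der Geschwindigkeit, mit x(0) = -3, ergibt die Position: x(t) = 4·t^3 + t^2 + 5·t - 3. Wir haben die Position x(t) = 4·t^3 + t^2 + 5·t - 3. Durch Einsetzen von t = 1: x(1) = 7.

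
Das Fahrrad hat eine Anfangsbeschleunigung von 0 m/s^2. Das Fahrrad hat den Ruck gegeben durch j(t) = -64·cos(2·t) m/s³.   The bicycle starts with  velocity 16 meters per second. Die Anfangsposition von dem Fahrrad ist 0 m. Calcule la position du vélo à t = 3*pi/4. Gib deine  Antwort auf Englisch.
To find the answer, we compute 3 antiderivatives of j(t) = -64·cos(2·t). The integral of jerk is acceleration. Using a(0) = 0, we get a(t) = -32·sin(2·t). Finding the antiderivative of a(t) and using v(0) = 16: v(t) = 16·cos(2·t). Taking ∫v(t)dt and applying x(0) = 0, we find x(t) = 8·sin(2·t). From the given position equation x(t) = 8·sin(2·t), we substitute t = 3*pi/4 to get x = -8.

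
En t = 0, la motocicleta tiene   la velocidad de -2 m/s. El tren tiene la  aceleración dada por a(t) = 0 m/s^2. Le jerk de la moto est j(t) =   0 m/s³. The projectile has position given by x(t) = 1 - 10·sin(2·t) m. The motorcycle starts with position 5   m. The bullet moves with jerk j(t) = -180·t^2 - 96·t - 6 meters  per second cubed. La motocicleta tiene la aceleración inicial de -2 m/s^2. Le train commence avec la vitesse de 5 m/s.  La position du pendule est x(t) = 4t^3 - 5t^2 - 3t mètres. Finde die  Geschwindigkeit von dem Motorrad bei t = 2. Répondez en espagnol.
Debemos encontrar la antiderivada de nuestra ecuación de la sacudida j(t) = 0 2 veces. La antiderivada de la sacudida, con a(0) = -2, da la aceleración: a(t) = -2. La integral de la aceleración es la velocidad. Usando v(0) = -2, obtenemos v(t) = -2·t - 2. Tenemos la velocidad v(t) = -2·t - 2. Sustituyendo t = 2: v(2) = -6.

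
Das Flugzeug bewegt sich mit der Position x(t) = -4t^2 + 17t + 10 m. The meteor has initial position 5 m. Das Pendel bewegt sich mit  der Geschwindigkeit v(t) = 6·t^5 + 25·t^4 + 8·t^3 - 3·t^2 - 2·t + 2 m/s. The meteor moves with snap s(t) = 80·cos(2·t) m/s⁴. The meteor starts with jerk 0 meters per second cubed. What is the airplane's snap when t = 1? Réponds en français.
Nous devons dériver notre équation de la position x(t) = -4·t^2 + 17·t + 10 4 fois. En prenant d/dt de x(t), nous trouvons v(t) = 17 - 8·t. La dérivée de la vitesse donne l'accélération: a(t) = -8. En dérivant l'accélération, nous obtenons le jerk: j(t) = 0. En dérivant le jerk, nous obtenons le snap: s(t) = 0. Nous avons le snap s(t) = 0. En substituant t = 1: s(1) = 0.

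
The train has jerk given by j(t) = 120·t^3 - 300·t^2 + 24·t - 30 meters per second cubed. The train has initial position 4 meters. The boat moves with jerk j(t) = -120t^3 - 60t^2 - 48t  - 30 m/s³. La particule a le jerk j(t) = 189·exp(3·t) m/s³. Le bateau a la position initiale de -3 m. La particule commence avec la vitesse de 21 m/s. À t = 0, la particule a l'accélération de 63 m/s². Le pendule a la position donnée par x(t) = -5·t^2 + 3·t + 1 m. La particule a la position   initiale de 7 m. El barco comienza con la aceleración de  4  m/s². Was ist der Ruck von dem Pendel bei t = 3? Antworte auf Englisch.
To solve this, we need to take 3 derivatives of our position equation x(t) = -5·t^2 + 3·t + 1. Differentiating position, we get velocity: v(t) = 3 - 10·t. The derivative of velocity gives acceleration: a(t) = -10. Differentiating acceleration, we get jerk: j(t) = 0. From the given jerk equation j(t) = 0, we substitute t = 3 to get j = 0.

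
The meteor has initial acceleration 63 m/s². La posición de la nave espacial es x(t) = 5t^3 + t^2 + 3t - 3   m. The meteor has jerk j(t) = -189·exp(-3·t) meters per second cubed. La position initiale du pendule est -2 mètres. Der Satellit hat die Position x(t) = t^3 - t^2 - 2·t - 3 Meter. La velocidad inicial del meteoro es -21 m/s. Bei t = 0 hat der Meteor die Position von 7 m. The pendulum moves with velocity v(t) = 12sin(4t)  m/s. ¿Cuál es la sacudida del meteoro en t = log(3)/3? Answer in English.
From the given jerk equation j(t) = -189·exp(-3·t), we substitute t = log(3)/3 to get j = -63.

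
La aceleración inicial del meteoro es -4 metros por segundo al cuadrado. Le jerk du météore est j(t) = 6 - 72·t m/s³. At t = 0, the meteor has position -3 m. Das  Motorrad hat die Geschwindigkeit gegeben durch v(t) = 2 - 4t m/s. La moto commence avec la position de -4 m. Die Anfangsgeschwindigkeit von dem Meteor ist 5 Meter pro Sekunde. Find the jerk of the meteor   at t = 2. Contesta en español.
Usando j(t) = 6 - 72·t y sustituyendo t = 2, encontramos j = -138.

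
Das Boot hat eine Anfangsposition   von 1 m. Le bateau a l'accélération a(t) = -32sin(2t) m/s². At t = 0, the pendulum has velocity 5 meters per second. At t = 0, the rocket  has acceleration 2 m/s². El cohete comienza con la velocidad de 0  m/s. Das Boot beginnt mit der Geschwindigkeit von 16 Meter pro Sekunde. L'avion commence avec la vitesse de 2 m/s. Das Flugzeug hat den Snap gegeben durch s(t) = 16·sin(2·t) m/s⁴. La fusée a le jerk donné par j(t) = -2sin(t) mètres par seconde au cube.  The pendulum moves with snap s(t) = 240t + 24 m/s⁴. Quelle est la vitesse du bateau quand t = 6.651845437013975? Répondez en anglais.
We need to integrate our acceleration equation a(t) = -32·sin(2·t) 1 time. Taking ∫a(t)dt and applying v(0) = 16, we find v(t) = 16·cos(2·t). We have velocity v(t) = 16·cos(2·t). Substituting t = 6.651845437013975: v(6.651845437013975) = 11.8443651456934.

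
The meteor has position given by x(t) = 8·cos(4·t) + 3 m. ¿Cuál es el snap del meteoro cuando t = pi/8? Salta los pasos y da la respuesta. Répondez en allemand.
Der Snap bei t = pi/8 ist s = 0.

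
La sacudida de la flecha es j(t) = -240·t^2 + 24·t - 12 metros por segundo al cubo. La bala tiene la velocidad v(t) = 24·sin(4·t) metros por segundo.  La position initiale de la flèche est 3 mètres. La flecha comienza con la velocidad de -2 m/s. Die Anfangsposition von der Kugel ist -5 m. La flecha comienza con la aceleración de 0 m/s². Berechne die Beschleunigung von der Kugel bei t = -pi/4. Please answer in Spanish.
Partiendo de la velocidad v(t) = 24·sin(4·t), tomamos 1 derivada. La derivada de la velocidad da la aceleración: a(t) = 96·cos(4·t). Tenemos la aceleración a(t) = 96·cos(4·t). Sustituyendo t = -pi/4: a(-pi/4) = -96.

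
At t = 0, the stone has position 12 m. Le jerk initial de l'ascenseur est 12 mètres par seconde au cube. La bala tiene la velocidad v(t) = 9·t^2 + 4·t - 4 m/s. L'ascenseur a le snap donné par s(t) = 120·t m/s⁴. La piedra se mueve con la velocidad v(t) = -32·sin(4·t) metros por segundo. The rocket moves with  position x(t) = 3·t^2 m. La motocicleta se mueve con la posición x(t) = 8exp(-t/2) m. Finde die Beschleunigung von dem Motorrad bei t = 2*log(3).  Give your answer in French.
Pour résoudre ceci, nous devons prendre 2 dérivées de notre équation de la position x(t) = 8·exp(-t/2). En prenant d/dt de x(t), nous trouvons v(t) = -4·exp(-t/2). En prenant d/dt de v(t), nous trouvons a(t) = 2·exp(-t/2). Nous avons l'accélération a(t) = 2·exp(-t/2). En substituant t = 2*log(3): a(2*log(3)) = 2/3.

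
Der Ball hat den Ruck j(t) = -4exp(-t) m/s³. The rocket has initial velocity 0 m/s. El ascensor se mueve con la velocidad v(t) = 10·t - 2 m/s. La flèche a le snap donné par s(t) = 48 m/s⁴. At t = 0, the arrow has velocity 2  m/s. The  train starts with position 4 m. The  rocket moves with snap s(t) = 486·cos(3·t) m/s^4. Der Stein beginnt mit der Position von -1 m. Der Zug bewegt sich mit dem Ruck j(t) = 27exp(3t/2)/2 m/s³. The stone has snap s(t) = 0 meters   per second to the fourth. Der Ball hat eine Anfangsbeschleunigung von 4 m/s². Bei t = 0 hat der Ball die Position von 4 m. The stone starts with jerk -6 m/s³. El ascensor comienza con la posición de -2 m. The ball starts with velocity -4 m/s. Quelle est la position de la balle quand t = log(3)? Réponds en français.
Nous devons trouver la primitive de notre équation du jerk j(t) = -4·exp(-t) 3 fois. En prenant ∫j(t)dt et en appliquant a(0) = 4, nous trouvons a(t) = 4·exp(-t). En prenant ∫a(t)dt et en appliquant v(0) = -4, nous trouvons v(t) = -4·exp(-t). L'intégrale de la vitesse est la position. En utilisant x(0) = 4, nous obtenons x(t) = 4·exp(-t). Nous avons la position x(t) = 4·exp(-t). En substituant t = log(3): x(log(3)) = 4/3.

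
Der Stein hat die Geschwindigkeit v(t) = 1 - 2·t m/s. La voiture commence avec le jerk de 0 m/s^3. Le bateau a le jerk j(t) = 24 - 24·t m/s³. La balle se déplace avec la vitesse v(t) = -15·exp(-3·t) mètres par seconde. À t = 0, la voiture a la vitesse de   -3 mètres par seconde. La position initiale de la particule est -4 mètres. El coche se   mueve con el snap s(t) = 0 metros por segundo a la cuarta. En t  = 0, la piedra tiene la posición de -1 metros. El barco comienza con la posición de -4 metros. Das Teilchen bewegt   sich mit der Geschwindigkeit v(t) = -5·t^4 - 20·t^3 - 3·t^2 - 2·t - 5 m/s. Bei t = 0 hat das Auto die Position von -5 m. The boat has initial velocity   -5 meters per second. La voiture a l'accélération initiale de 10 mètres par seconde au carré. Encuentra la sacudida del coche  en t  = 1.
Para resolver esto, necesitamos tomar 1 antiderivada de nuestra ecuación del snap s(t) = 0. Integrando el snap y usando la condición inicial j(0) = 0, obtenemos j(t) = 0. De la ecuación de la sacudida j(t) = 0, sustituimos t = 1 para obtener j = 0.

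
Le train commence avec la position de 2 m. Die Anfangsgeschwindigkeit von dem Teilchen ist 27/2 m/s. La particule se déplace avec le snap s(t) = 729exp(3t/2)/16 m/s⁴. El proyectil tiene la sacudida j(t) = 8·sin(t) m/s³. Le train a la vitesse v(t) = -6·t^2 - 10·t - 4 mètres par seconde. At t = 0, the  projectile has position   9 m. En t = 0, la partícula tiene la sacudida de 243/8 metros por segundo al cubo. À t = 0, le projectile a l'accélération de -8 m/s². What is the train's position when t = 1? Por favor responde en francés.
Nous devons trouver la primitive de notre équation de la vitesse v(t) = -6·t^2 - 10·t - 4 1 fois. L'intégrale de la vitesse est la position. En utilisant x(0) = 2, nous obtenons x(t) = -2·t^3 - 5·t^2 - 4·t + 2. En utilisant x(t) = -2·t^3 - 5·t^2 - 4·t + 2 et en substituant t = 1, nous trouvons x = -9.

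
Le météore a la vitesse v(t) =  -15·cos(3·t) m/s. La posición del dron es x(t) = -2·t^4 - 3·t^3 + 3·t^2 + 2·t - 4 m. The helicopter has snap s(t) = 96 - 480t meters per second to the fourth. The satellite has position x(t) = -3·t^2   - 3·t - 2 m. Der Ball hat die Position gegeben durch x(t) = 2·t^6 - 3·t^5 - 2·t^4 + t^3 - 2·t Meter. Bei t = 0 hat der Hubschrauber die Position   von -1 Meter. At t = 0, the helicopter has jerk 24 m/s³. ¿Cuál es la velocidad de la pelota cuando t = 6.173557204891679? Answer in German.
Wir müssen unsere Gleichung für die Position x(t) = 2·t^6 - 3·t^5 - 2·t^4 + t^3 - 2·t 1-mal ableiten. Durch Ableiten von der Position erhalten wir die Geschwindigkeit: v(t) = 12·t^5 - 15·t^4 - 8·t^3 + 3·t^2 - 2. Wir haben die Geschwindigkeit v(t) = 12·t^5 - 15·t^4 - 8·t^3 + 3·t^2 - 2. Durch Einsetzen von t = 6.173557204891679: v(6.173557204891679) = 84052.6992142513.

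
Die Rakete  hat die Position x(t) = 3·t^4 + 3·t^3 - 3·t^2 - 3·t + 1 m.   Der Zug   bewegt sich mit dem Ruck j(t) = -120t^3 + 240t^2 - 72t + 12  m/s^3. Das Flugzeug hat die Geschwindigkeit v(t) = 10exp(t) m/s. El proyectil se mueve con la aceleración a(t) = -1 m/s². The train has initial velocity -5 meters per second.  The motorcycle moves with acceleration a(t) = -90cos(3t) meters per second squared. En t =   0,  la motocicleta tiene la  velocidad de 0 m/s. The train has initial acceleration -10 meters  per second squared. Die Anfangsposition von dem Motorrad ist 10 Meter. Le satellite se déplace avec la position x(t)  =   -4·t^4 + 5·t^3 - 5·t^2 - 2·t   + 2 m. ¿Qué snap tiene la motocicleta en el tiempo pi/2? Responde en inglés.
To solve this, we need to take 2 derivatives of our acceleration equation a(t) = -90·cos(3·t). Taking d/dt of a(t), we find j(t) = 270·sin(3·t). Taking d/dt of j(t), we find s(t) = 810·cos(3·t). We have snap s(t) = 810·cos(3·t). Substituting t = pi/2: s(pi/2) = 0.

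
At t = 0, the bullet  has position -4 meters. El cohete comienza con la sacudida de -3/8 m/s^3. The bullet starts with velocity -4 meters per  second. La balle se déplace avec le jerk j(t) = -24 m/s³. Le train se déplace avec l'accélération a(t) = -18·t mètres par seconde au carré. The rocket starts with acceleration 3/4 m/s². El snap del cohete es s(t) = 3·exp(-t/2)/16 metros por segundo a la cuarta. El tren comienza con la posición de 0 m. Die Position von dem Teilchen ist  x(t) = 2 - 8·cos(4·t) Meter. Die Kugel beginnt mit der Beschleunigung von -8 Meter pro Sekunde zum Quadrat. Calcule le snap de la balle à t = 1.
Pour résoudre ceci, nous devons prendre 1 dérivée de notre équation du jerk j(t) = -24. En prenant d/dt de j(t), nous trouvons s(t) = 0. Nous avons le snap s(t) = 0. En substituant t = 1: s(1) = 0.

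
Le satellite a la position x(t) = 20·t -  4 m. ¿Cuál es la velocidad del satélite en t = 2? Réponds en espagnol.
Debemos derivar nuestra ecuación de la posición x(t) = 20·t - 4 1 vez. Tomando d/dt de x(t), encontramos v(t) = 20. Usando v(t) = 20 y sustituyendo t = 2, encontramos v = 20.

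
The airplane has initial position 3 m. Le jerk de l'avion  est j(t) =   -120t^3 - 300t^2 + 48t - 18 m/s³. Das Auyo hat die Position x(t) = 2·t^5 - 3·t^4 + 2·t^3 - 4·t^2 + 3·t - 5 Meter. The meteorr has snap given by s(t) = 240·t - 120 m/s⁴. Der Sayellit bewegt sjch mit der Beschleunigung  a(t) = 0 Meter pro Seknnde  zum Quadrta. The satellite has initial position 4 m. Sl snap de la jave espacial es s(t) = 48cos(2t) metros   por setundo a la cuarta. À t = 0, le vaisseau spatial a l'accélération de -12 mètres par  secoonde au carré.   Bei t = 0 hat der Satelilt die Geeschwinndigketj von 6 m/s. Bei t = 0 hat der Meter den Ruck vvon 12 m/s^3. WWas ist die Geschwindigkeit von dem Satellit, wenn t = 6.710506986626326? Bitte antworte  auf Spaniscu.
Partiendo de la aceleración a(t) = 0, tomamos 1 antiderivada. Integrando la aceleración y usando la condición inicial v(0) = 6, obtenemos v(t) = 6. Usando v(t) = 6 y sustituyendo t = 6.710506986626326, encontramos v = 6.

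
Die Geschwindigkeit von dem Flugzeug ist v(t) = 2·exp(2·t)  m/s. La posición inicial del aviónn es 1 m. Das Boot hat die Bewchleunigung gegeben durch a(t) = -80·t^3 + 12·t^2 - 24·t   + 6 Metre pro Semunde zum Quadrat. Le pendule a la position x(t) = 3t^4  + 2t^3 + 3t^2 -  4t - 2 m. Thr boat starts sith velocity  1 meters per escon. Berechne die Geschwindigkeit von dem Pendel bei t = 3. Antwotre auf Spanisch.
Partiendo de la posición x(t) = 3·t^4 + 2·t^3 + 3·t^2 - 4·t - 2, tomamos 1 derivada. Tomando d/dt de x(t), encontramos v(t) = 12·t^3 + 6·t^2 + 6·t - 4. Tenemos la velocidad v(t) = 12·t^3 + 6·t^2 + 6·t - 4. Sustituyendo t = 3: v(3) = 392.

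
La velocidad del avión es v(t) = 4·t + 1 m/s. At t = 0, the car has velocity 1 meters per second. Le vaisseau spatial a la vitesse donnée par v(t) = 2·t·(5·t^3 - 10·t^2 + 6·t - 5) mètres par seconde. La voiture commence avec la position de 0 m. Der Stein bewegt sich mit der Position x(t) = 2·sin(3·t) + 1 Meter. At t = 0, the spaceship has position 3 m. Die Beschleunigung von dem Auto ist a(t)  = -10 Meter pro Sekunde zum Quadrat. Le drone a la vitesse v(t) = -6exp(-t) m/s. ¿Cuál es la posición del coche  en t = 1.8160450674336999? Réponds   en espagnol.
Partiendo de la aceleración a(t) = -10, tomamos 2 integrales. Tomando ∫a(t)dt y aplicando v(0) = 1, encontramos v(t) = 1 - 10·t. Integrando la velocidad y usando la condición inicial x(0) = 0, obtenemos x(t) = -5·t^2 + t. Tenemos la posición x(t) = -5·t^2 + t. Sustituyendo t = 1.8160450674336999: x(1.8160450674336999) = -14.6740533673177.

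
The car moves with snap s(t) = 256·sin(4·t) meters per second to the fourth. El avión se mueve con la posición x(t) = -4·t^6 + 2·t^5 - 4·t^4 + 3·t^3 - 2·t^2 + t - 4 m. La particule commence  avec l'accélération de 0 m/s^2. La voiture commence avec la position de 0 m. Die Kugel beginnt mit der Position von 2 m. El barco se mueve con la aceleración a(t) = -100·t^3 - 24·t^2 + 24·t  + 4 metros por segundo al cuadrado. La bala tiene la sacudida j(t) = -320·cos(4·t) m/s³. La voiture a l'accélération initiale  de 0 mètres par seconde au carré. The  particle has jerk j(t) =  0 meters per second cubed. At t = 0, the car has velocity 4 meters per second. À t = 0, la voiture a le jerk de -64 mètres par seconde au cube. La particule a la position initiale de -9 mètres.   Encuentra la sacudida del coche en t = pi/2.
Partiendo del snap s(t) = 256·sin(4·t), tomamos 1 antiderivada. Integrando el snap y usando la condición inicial j(0) = -64, obtenemos j(t) = -64·cos(4·t). Tenemos la sacudida j(t) = -64·cos(4·t). Sustituyendo t = pi/2: j(pi/2) = -64.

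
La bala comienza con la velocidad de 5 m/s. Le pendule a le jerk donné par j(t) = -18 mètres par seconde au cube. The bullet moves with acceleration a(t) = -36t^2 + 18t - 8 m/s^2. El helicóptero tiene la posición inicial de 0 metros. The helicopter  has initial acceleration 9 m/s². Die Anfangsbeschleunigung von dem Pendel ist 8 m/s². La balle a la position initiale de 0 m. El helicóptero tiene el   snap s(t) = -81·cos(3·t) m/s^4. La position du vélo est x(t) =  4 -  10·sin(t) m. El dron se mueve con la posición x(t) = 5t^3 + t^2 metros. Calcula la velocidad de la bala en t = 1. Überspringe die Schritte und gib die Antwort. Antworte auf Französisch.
v(1) = -6.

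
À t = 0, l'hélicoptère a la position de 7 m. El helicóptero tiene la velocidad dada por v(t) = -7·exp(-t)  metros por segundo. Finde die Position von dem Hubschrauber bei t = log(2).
Wir müssen die Stammfunktion unserer Gleichung für die Geschwindigkeit v(t) = -7·exp(-t) 1-mal finden. Die Stammfunktion von der Geschwindigkeit, mit x(0) = 7, ergibt die Position: x(t) = 7·exp(-t). Mit x(t) = 7·exp(-t) und Einsetzen von t = log(2), finden wir x = 7/2.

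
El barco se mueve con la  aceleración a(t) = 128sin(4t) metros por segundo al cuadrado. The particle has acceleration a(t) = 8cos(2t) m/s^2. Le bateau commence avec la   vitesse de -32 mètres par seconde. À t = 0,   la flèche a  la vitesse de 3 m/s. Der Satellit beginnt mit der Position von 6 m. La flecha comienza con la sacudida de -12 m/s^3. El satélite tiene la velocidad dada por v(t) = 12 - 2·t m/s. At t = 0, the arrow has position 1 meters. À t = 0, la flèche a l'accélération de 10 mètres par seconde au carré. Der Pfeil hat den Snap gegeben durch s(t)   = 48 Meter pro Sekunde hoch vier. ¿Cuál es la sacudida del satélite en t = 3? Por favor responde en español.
Partiendo de la velocidad v(t) = 12 - 2·t, tomamos 2 derivadas. La derivada de la velocidad da la aceleración: a(t) = -2. La derivada de la aceleración da la sacudida: j(t) = 0. Usando j(t) = 0 y sustituyendo t = 3, encontramos j = 0.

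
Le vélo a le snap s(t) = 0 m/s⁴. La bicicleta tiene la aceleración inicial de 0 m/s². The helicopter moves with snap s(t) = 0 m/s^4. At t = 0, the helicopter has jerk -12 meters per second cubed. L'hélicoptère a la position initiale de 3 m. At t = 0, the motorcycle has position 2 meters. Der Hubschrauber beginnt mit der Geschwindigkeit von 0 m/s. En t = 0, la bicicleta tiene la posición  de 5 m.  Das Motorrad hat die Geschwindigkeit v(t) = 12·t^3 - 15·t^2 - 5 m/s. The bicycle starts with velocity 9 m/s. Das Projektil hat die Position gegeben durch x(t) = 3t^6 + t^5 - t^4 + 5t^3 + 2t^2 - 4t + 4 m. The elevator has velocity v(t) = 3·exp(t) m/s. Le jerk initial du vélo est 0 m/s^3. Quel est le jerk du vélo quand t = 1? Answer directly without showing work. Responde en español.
La respuesta es 0.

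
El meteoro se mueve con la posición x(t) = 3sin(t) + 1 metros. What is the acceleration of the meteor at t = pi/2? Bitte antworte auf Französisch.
Pour résoudre ceci, nous devons prendre 2 dérivées de notre équation de la position x(t) = 3·sin(t) + 1. En dérivant la position, nous obtenons la vitesse: v(t) = 3·cos(t). En dérivant la vitesse, nous obtenons l'accélération: a(t) = -3·sin(t). En utilisant a(t) = -3·sin(t) et en substituant t = pi/2, nous trouvons a = -3.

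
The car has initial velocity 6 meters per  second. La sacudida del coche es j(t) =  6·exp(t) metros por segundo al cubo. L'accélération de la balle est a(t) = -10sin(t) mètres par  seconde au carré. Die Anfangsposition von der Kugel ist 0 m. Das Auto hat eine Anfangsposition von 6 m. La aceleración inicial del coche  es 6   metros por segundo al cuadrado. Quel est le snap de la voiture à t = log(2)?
Pour résoudre ceci, nous devons prendre 1 dérivée de notre équation du jerk j(t) = 6·exp(t). En dérivant le jerk, nous obtenons le snap: s(t) = 6·exp(t). De l'équation du snap s(t) = 6·exp(t), nous substituons t = log(2) pour obtenir s = 12.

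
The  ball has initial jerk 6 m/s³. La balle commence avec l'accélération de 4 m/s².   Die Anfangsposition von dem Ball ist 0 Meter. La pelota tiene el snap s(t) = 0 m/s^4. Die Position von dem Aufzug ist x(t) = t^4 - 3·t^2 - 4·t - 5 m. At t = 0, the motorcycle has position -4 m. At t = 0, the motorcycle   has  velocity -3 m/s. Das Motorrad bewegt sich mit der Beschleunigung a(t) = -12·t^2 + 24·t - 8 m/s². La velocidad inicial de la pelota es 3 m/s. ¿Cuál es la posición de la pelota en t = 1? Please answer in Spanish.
Debemos encontrar la integral de nuestra ecuación del snap s(t) = 0 4 veces. Integrando el snap y usando la condición inicial j(0) = 6, obtenemos j(t) = 6. La integral de la sacudida, con a(0) = 4, da la aceleración: a(t) = 6·t + 4. Integrando la aceleración y usando la condición inicial v(0) = 3, obtenemos v(t) = 3·t^2 + 4·t + 3. La integral de la velocidad es la posición. Usando x(0) = 0, obtenemos x(t) = t^3 + 2·t^2 + 3·t. De la ecuación de la posición x(t) = t^3 + 2·t^2 + 3·t, sustituimos t = 1 para obtener x = 6.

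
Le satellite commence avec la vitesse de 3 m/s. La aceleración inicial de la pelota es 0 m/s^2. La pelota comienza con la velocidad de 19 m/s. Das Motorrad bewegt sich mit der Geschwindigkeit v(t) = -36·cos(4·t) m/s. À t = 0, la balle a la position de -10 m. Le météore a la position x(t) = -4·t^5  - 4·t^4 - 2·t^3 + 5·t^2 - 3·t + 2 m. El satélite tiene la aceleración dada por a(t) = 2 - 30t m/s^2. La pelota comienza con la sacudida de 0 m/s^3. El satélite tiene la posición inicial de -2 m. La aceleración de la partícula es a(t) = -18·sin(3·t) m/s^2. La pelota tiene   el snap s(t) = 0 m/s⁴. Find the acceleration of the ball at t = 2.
We need to integrate our snap equation s(t) = 0 2 times. The integral of snap, with j(0) = 0, gives jerk: j(t) = 0. Finding the integral of j(t) and using a(0) = 0: a(t) = 0. Using a(t) = 0 and substituting t = 2, we find a = 0.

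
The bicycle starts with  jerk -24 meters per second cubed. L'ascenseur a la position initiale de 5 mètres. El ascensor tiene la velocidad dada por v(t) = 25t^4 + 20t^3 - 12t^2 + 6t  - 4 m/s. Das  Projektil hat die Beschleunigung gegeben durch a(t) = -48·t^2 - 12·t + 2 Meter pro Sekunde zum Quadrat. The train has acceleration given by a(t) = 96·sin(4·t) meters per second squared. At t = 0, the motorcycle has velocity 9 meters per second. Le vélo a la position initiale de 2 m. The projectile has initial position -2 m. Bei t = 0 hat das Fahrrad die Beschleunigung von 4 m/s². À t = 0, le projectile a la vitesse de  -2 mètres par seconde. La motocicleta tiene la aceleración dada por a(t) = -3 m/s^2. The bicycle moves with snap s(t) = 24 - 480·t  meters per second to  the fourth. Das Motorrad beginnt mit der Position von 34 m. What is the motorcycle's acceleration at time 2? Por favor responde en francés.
De l'équation de l'accélération a(t) = -3, nous substituons t = 2 pour obtenir a = -3.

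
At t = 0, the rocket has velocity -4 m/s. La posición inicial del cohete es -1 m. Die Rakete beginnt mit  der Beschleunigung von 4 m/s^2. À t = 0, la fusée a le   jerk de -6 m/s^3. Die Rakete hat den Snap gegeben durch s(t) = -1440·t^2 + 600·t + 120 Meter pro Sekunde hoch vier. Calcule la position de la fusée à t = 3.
En partant du snap s(t) = -1440·t^2 + 600·t + 120, nous prenons 4 primitives. En intégrant le snap et en utilisant la condition initiale j(0) = -6, nous obtenons j(t) = -480·t^3 + 300·t^2 + 120·t - 6. La primitive du jerk, avec a(0) = 4, donne l'accélération: a(t) = -120·t^4 + 100·t^3 + 60·t^2 - 6·t + 4. La primitive de l'accélération, avec v(0) = -4, donne la vitesse: v(t) = -24·t^5 + 25·t^4 + 20·t^3 - 3·t^2 + 4·t - 4. En prenant ∫v(t)dt et en appliquant x(0) = -1, nous trouvons x(t) = -4·t^6 + 5·t^5 + 5·t^4 - t^3 + 2·t^2 - 4·t - 1. En utilisant x(t) = -4·t^6 + 5·t^5 + 5·t^4 - t^3 + 2·t^2 - 4·t - 1 et en substituant t = 3, nous trouvons x = -1318.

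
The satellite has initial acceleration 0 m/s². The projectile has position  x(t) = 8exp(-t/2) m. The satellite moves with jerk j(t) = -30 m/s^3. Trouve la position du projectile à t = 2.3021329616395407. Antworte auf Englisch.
From the given position equation x(t) = 8·exp(-t/2), we substitute t = 2.3021329616395407 to get x = 2.53039409873645.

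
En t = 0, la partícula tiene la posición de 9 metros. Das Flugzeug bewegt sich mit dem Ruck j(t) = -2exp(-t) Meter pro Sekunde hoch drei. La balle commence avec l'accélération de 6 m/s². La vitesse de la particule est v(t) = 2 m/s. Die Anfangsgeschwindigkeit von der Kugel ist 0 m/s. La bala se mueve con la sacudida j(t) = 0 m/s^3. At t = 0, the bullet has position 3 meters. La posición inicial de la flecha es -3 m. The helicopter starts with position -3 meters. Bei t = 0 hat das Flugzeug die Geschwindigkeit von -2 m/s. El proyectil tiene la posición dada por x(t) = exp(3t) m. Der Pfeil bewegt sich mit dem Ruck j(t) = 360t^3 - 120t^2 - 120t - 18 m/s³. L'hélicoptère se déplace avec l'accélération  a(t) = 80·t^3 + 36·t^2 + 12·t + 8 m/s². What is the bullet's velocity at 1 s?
To solve this, we need to take 2 antiderivatives of our jerk equation j(t) = 0. Taking ∫j(t)dt and applying a(0) = 6, we find a(t) = 6. Finding the integral of a(t) and using v(0) = 0: v(t) = 6·t. Using v(t) = 6·t and substituting t = 1, we find v = 6.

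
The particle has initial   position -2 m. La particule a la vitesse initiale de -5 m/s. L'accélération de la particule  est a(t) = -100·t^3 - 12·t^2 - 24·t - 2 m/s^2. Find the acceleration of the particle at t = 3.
From the given acceleration equation a(t) = -100·t^3 - 12·t^2 - 24·t - 2, we substitute t = 3 to get a = -2882.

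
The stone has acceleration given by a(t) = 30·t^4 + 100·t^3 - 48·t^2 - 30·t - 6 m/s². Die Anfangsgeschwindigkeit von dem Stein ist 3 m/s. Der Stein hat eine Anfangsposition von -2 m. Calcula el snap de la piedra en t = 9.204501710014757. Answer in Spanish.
Partiendo de la aceleración a(t) = 30·t^4 + 100·t^3 - 48·t^2 - 30·t - 6, tomamos 2 derivadas. Derivando la aceleración, obtenemos la sacudida: j(t) = 120·t^3 + 300·t^2 - 96·t - 30. Derivando la sacudida, obtenemos el snap: s(t) = 360·t^2 + 600·t - 96. De la ecuación del snap s(t) = 360·t^2 + 600·t - 96, sustituimos t = 9.204501710014757 para obtener s = 35926.9276486881.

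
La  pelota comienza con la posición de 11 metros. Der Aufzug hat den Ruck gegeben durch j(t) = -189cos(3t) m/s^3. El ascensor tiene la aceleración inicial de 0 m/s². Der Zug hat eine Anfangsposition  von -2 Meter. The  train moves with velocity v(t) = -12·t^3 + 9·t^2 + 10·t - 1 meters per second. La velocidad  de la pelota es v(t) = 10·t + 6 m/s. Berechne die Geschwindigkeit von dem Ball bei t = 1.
Aus der Gleichung für die Geschwindigkeit v(t) = 10·t + 6, setzen wir t = 1 ein und erhalten v = 16.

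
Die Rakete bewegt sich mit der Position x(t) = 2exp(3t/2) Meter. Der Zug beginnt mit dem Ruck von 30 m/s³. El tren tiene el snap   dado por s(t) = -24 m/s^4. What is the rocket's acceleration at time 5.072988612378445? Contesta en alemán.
Um dies zu lösen, müssen wir 2 Ableitungen unserer Gleichung für die Position x(t) = 2·exp(3·t/2) nehmen. Die Ableitung von der Position ergibt die Geschwindigkeit: v(t) = 3·exp(3·t/2). Die Ableitung von der Geschwindigkeit ergibt die Beschleunigung: a(t) = 9·exp(3·t/2)/2. Wir haben die Beschleunigung a(t) = 9·exp(3·t/2)/2. Durch Einsetzen von t = 5.072988612378445: a(5.072988612378445) = 9077.55639010851.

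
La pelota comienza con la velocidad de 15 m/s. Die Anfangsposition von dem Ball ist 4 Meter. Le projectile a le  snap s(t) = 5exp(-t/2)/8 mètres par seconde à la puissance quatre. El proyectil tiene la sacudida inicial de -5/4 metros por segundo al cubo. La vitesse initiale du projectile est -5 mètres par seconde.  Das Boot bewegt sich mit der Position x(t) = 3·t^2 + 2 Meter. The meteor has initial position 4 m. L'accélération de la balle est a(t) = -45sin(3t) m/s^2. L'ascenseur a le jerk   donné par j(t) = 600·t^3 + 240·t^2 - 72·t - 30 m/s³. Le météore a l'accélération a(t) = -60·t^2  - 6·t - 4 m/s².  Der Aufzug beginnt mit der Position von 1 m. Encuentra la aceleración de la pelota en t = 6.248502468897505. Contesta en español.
De la ecuación de la aceleración a(t) = -45·sin(3·t), sustituimos t = 6.248502468897505 para obtener a = 4.67373944792093.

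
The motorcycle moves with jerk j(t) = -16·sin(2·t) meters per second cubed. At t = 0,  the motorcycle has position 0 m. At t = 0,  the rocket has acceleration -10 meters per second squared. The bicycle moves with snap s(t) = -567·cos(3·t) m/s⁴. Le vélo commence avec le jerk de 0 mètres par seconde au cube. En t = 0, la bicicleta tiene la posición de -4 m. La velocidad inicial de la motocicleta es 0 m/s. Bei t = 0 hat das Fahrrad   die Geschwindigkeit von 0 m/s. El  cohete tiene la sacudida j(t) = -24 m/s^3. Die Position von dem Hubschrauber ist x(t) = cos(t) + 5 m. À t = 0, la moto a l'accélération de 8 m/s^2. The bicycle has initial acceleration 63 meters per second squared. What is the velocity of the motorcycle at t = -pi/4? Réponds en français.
En partant du jerk j(t) = -16·sin(2·t), nous prenons 2 primitives. L'intégrale du jerk est l'accélération. En utilisant a(0) = 8, nous obtenons a(t) = 8·cos(2·t). L'intégrale de l'accélération est la vitesse. En utilisant v(0) = 0, nous obtenons v(t) = 4·sin(2·t). De l'équation de la vitesse v(t) = 4·sin(2·t), nous substituons t = -pi/4 pour obtenir v = -4.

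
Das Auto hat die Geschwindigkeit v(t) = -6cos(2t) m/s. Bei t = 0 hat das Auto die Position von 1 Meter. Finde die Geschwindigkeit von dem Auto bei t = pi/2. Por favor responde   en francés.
Nous avons la vitesse v(t) = -6·cos(2·t). En substituant t = pi/2: v(pi/2) = 6.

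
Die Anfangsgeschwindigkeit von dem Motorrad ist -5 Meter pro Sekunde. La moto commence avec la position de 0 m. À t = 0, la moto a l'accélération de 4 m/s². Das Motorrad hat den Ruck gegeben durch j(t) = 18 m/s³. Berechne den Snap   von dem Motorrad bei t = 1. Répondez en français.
Pour résoudre ceci, nous devons prendre 1 dérivée de notre équation du jerk j(t) = 18. En prenant d/dt de j(t), nous trouvons s(t) = 0. De l'équation du snap s(t) = 0, nous substituons t = 1 pour obtenir s = 0.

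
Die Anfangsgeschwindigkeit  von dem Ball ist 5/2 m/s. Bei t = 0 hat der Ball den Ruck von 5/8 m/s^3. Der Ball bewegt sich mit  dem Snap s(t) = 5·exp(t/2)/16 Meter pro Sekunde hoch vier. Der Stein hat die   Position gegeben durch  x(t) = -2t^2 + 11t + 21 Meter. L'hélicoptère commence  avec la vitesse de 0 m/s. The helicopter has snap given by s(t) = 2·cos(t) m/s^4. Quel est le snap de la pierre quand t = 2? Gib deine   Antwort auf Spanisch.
Debemos derivar nuestra ecuación de la posición x(t) = -2·t^2 + 11·t + 21 4 veces. Tomando d/dt de x(t), encontramos v(t) = 11 - 4·t. Tomando d/dt de v(t), encontramos a(t) = -4. Derivando la aceleración, obtenemos la sacudida: j(t) = 0. Tomando d/dt de j(t), encontramos s(t) = 0. De la ecuación del snap s(t) = 0, sustituimos t = 2 para obtener s = 0.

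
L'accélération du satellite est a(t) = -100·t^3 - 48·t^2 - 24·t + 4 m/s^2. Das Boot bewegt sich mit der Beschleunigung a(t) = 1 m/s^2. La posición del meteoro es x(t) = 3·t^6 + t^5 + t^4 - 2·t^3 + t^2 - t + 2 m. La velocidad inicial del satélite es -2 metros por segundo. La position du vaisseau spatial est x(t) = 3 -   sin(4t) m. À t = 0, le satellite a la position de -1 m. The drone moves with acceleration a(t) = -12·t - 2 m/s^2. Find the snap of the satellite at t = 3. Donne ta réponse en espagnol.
Partiendo de la aceleración a(t) = -100·t^3 - 48·t^2 - 24·t + 4, tomamos 2 derivadas. Derivando la aceleración, obtenemos la sacudida: j(t) = -300·t^2 - 96·t - 24. Derivando la sacudida, obtenemos el snap: s(t) = -600·t - 96. De la ecuación del snap s(t) = -600·t - 96, sustituimos t = 3 para obtener s = -1896.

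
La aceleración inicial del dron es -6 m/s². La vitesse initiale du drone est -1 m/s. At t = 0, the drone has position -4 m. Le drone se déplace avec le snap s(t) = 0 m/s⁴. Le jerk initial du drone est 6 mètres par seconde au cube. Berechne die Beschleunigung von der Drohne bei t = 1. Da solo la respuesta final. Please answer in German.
a(1) = 0.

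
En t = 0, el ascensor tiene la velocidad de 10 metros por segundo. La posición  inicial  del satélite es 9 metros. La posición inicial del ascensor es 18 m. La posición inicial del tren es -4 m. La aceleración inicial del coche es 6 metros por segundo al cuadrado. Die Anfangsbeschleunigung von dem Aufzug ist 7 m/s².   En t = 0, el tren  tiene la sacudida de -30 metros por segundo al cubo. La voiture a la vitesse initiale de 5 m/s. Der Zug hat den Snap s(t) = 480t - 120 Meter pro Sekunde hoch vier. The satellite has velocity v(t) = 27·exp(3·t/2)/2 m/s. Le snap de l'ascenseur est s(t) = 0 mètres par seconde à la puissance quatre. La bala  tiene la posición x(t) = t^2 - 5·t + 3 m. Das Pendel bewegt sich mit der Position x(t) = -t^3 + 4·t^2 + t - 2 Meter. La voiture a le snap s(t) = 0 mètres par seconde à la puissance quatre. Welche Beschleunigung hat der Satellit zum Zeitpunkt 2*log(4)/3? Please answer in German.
Ausgehend von der Geschwindigkeit v(t) = 27·exp(3·t/2)/2, nehmen wir 1 Ableitung. Die Ableitung von der Geschwindigkeit ergibt die Beschleunigung: a(t) = 81·exp(3·t/2)/4. Aus der Gleichung für die Beschleunigung a(t) = 81·exp(3·t/2)/4, setzen wir t = 2*log(4)/3 ein und erhalten a = 81.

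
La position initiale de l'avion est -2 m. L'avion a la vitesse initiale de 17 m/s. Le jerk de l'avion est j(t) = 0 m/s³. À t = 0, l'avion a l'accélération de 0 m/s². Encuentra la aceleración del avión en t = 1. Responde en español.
Partiendo de la sacudida j(t) = 0, tomamos 1 antiderivada. La antiderivada de la sacudida es la aceleración. Usando a(0) = 0, obtenemos a(t) = 0. Tenemos la aceleración a(t) = 0. Sustituyendo t = 1: a(1) = 0.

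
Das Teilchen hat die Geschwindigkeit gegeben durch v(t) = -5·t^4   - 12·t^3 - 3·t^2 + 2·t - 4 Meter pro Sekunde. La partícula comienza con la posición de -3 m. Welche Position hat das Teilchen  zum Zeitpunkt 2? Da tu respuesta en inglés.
We need to integrate our velocity equation v(t) = -5·t^4 - 12·t^3 - 3·t^2 + 2·t - 4 1 time. Finding the antiderivative of v(t) and using x(0) = -3: x(t) = -t^5 - 3·t^4 - t^3 + t^2 - 4·t - 3. From the given position equation x(t) = -t^5 - 3·t^4 - t^3 + t^2 - 4·t - 3, we substitute t = 2 to get x = -95.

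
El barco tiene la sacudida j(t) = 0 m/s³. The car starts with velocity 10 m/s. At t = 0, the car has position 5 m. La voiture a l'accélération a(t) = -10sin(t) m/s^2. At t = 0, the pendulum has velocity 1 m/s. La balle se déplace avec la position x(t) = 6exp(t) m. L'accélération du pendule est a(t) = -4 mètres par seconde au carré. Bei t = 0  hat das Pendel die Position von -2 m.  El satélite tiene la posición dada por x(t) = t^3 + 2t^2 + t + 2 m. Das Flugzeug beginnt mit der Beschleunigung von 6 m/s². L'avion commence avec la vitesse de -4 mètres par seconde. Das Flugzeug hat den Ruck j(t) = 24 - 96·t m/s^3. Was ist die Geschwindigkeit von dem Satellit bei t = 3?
Ausgehend von der Position x(t) = t^3 + 2·t^2 + t + 2, nehmen wir 1 Ableitung. Die Ableitung von der Position ergibt die Geschwindigkeit: v(t) = 3·t^2 + 4·t + 1. Aus der Gleichung für die Geschwindigkeit v(t) = 3·t^2 + 4·t + 1, setzen wir t = 3 ein und erhalten v = 40.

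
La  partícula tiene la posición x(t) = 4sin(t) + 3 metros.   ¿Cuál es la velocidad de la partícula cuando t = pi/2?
Debemos derivar nuestra ecuación de la posición x(t) = 4·sin(t) + 3 1 vez. La derivada de la posición da la velocidad: v(t) = 4·cos(t). De la ecuación de la velocidad v(t) = 4·cos(t), sustituimos t = pi/2 para obtener v = 0.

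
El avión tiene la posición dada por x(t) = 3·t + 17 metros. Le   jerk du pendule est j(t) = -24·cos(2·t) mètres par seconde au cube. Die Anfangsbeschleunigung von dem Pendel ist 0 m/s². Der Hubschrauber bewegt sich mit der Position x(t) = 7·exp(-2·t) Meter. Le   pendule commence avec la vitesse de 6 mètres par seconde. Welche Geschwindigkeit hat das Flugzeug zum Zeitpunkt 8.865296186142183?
Um dies zu lösen, müssen wir 1 Ableitung unserer Gleichung für die Position x(t) = 3·t + 17 nehmen. Die Ableitung von der Position ergibt die Geschwindigkeit: v(t) = 3. Mit v(t) = 3 und Einsetzen von t = 8.865296186142183, finden wir v = 3.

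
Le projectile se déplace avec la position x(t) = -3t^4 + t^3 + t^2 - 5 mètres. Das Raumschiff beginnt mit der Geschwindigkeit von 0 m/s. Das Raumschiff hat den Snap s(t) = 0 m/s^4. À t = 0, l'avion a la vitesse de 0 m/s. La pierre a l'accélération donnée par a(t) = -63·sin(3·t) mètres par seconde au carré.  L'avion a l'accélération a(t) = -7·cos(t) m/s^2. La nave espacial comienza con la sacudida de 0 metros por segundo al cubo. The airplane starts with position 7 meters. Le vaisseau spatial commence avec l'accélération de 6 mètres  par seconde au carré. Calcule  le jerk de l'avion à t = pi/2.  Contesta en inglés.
To solve this, we need to take 1 derivative of our acceleration equation a(t) = -7·cos(t). Differentiating acceleration, we get jerk: j(t) = 7·sin(t). Using j(t) = 7·sin(t) and substituting t = pi/2, we find j = 7.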